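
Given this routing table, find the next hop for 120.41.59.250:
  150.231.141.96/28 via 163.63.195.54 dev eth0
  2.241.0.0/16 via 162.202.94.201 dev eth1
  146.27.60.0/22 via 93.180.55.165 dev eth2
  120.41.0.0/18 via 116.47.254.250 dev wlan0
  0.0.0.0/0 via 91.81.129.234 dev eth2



Longest prefix match for 120.41.59.250:
  /28 150.231.141.96: no
  /16 2.241.0.0: no
  /22 146.27.60.0: no
  /18 120.41.0.0: MATCH
  /0 0.0.0.0: MATCH
Selected: next-hop 116.47.254.250 via wlan0 (matched /18)


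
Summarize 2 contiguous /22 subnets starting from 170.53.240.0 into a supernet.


Original prefix: /22
Number of subnets: 2 = 2^1
New prefix = 22 - 1 = 21
Supernet: 170.53.240.0/21


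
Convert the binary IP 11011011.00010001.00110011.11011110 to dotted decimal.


11011011 = 219
00010001 = 17
00110011 = 51
11011110 = 222
IP: 219.17.51.222


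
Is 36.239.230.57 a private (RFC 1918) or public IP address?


RFC 1918 private ranges:
  10.0.0.0/8 (10.0.0.0 - 10.255.255.255)
  172.16.0.0/12 (172.16.0.0 - 172.31.255.255)
  192.168.0.0/16 (192.168.0.0 - 192.168.255.255)
Public (not in any RFC 1918 range)


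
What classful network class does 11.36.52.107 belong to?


First octet: 11
Binary: 00001011
0xxxxxxx -> Class A (1-126)
Class A, default mask 255.0.0.0 (/8)


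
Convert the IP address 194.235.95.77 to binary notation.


194 = 11000010
235 = 11101011
95 = 01011111
77 = 01001101
Binary: 11000010.11101011.01011111.01001101


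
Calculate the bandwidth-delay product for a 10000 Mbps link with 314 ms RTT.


BDP = bandwidth * RTT
= 10000 Mbps * 314 ms
= 10000 * 1e6 * 314 / 1000 bits
= 3140000000 bits
= 392500000 bytes
= 383300.7812 KB
BDP = 3140000000 bits (392500000 bytes)


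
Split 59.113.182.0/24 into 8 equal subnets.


New prefix = 24 + 3 = 27
Each subnet has 32 addresses
  59.113.182.0/27
  59.113.182.32/27
  59.113.182.64/27
  59.113.182.96/27
  59.113.182.128/27
  59.113.182.160/27
  59.113.182.192/27
  59.113.182.224/27
Subnets: 59.113.182.0/27, 59.113.182.32/27, 59.113.182.64/27, 59.113.182.96/27, 59.113.182.128/27, 59.113.182.160/27, 59.113.182.192/27, 59.113.182.224/27


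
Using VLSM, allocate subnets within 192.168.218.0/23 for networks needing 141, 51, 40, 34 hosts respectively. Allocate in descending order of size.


141 hosts -> /24 (254 usable): 192.168.218.0/24
51 hosts -> /26 (62 usable): 192.168.219.0/26
40 hosts -> /26 (62 usable): 192.168.219.64/26
34 hosts -> /26 (62 usable): 192.168.219.128/26
Allocation: 192.168.218.0/24 (141 hosts, 254 usable); 192.168.219.0/26 (51 hosts, 62 usable); 192.168.219.64/26 (40 hosts, 62 usable); 192.168.219.128/26 (34 hosts, 62 usable)


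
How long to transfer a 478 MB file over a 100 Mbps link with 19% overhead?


Effective throughput = 100 * (1 - 19/100) = 81 Mbps
File size in Mb = 478 * 8 = 3824 Mb
Time = 3824 / 81
Time = 47.2099 seconds


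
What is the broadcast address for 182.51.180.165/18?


Network: 182.51.128.0/18
Host bits = 14
Set all host bits to 1:
Broadcast: 182.51.191.255


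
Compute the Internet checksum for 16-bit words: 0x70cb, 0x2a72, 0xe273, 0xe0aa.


Sum all words (with carry folding):
+ 0x70cb = 0x70cb
+ 0x2a72 = 0x9b3d
+ 0xe273 = 0x7db1
+ 0xe0aa = 0x5e5c
One's complement: ~0x5e5c
Checksum = 0xa1a3


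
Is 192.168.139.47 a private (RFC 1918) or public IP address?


RFC 1918 private ranges:
  10.0.0.0/8 (10.0.0.0 - 10.255.255.255)
  172.16.0.0/12 (172.16.0.0 - 172.31.255.255)
  192.168.0.0/16 (192.168.0.0 - 192.168.255.255)
Private (in 192.168.0.0/16)


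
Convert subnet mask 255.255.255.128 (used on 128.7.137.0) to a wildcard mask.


Subnet mask: 255.255.255.128
Wildcard = 255.255.255.255 - subnet mask
255 - 255 = 0
255 - 255 = 0
255 - 255 = 0
255 - 128 = 127
Wildcard: 0.0.0.127


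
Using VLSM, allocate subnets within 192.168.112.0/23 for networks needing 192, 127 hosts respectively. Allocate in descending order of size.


192 hosts -> /24 (254 usable): 192.168.112.0/24
127 hosts -> /24 (254 usable): 192.168.113.0/24
Allocation: 192.168.112.0/24 (192 hosts, 254 usable); 192.168.113.0/24 (127 hosts, 254 usable)


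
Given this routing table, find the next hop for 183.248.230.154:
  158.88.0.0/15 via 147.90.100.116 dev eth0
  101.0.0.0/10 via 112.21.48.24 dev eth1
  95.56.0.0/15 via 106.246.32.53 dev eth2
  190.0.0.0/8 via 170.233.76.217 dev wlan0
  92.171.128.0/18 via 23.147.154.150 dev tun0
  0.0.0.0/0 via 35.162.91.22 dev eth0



Longest prefix match for 183.248.230.154:
  /15 158.88.0.0: no
  /10 101.0.0.0: no
  /15 95.56.0.0: no
  /8 190.0.0.0: no
  /18 92.171.128.0: no
  /0 0.0.0.0: MATCH
Selected: next-hop 35.162.91.22 via eth0 (matched /0)


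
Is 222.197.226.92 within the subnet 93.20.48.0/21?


Subnet network: 93.20.48.0
Test IP AND mask: 222.197.224.0
No, 222.197.226.92 is not in 93.20.48.0/21


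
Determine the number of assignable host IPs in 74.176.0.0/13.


Host bits = 32 - 13 = 19
Total addresses = 2^19 = 524288
Usable = total - 2 (network and broadcast)
Usable hosts: 524286


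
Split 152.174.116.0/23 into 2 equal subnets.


New prefix = 23 + 1 = 24
Each subnet has 256 addresses
  152.174.116.0/24
  152.174.117.0/24
Subnets: 152.174.116.0/24, 152.174.117.0/24


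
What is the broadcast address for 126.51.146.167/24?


Network: 126.51.146.0/24
Host bits = 8
Set all host bits to 1:
Broadcast: 126.51.146.255


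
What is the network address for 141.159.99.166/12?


IP:   10001101.10011111.01100011.10100110
Mask: 11111111.11110000.00000000.00000000
AND operation:
Net:  10001101.10010000.00000000.00000000
Network: 141.144.0.0/12


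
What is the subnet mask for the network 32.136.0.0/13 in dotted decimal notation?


/13 means 13 network bits, 19 host bits
Binary: 11111111111110000000000000000000
Mask: 255.248.0.0


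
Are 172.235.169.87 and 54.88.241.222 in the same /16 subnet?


Mask: 255.255.0.0
172.235.169.87 AND mask = 172.235.0.0
54.88.241.222 AND mask = 54.88.0.0
No, different subnets (172.235.0.0 vs 54.88.0.0)


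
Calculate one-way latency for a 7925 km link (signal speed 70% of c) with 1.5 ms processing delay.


Speed = 0.7 * 3e5 km/s = 210000 km/s
Propagation delay = 7925 / 210000 = 0.0377 s = 37.7381 ms
Processing delay = 1.5 ms
Total one-way latency = 39.2381 ms


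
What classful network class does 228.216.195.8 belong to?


First octet: 228
Binary: 11100100
1110xxxx -> Class D (224-239)
Class D (multicast), default mask N/A


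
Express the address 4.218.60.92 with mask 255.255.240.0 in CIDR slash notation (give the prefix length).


Binary: 11111111.11111111.11110000.00000000
Count leading 1s
Prefix: /20


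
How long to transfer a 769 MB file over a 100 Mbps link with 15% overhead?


Effective throughput = 100 * (1 - 15/100) = 85 Mbps
File size in Mb = 769 * 8 = 6152 Mb
Time = 6152 / 85
Time = 72.3765 seconds


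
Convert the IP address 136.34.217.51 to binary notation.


136 = 10001000
34 = 00100010
217 = 11011001
51 = 00110011
Binary: 10001000.00100010.11011001.00110011


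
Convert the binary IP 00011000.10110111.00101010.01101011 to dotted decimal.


00011000 = 24
10110111 = 183
00101010 = 42
01101011 = 107
IP: 24.183.42.107


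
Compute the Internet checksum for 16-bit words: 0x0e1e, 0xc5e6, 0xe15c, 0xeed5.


Sum all words (with carry folding):
+ 0x0e1e = 0x0e1e
+ 0xc5e6 = 0xd404
+ 0xe15c = 0xb561
+ 0xeed5 = 0xa437
One's complement: ~0xa437
Checksum = 0x5bc8


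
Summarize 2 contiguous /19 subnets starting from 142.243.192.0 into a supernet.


Original prefix: /19
Number of subnets: 2 = 2^1
New prefix = 19 - 1 = 18
Supernet: 142.243.192.0/18


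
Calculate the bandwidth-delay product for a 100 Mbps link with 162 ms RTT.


BDP = bandwidth * RTT
= 100 Mbps * 162 ms
= 100 * 1e6 * 162 / 1000 bits
= 16200000 bits
= 2025000 bytes
= 1977.5391 KB
BDP = 16200000 bits (2025000 bytes)


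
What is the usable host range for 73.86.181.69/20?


Network: 73.86.176.0
Broadcast: 73.86.191.255
First usable = network + 1
Last usable = broadcast - 1
Range: 73.86.176.1 to 73.86.191.254


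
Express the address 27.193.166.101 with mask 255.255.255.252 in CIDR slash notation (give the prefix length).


Binary: 11111111.11111111.11111111.11111100
Count leading 1s
Prefix: /30


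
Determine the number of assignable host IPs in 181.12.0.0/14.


Host bits = 32 - 14 = 18
Total addresses = 2^18 = 262144
Usable = total - 2 (network and broadcast)
Usable hosts: 262142


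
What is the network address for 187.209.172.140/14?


IP:   10111011.11010001.10101100.10001100
Mask: 11111111.11111100.00000000.00000000
AND operation:
Net:  10111011.11010000.00000000.00000000
Network: 187.208.0.0/14


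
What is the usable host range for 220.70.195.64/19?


Network: 220.70.192.0
Broadcast: 220.70.223.255
First usable = network + 1
Last usable = broadcast - 1
Range: 220.70.192.1 to 220.70.223.254


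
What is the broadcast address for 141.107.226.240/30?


Network: 141.107.226.240/30
Host bits = 2
Set all host bits to 1:
Broadcast: 141.107.226.243


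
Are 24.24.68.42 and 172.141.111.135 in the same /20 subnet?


Mask: 255.255.240.0
24.24.68.42 AND mask = 24.24.64.0
172.141.111.135 AND mask = 172.141.96.0
No, different subnets (24.24.64.0 vs 172.141.96.0)


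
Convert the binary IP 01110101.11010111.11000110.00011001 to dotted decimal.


01110101 = 117
11010111 = 215
11000110 = 198
00011001 = 25
IP: 117.215.198.25


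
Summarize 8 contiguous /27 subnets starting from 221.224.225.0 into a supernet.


Original prefix: /27
Number of subnets: 8 = 2^3
New prefix = 27 - 3 = 24
Supernet: 221.224.225.0/24


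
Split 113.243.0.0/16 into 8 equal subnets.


New prefix = 16 + 3 = 19
Each subnet has 8192 addresses
  113.243.0.0/19
  113.243.32.0/19
  113.243.64.0/19
  113.243.96.0/19
  113.243.128.0/19
  113.243.160.0/19
  113.243.192.0/19
  113.243.224.0/19
Subnets: 113.243.0.0/19, 113.243.32.0/19, 113.243.64.0/19, 113.243.96.0/19, 113.243.128.0/19, 113.243.160.0/19, 113.243.192.0/19, 113.243.224.0/19


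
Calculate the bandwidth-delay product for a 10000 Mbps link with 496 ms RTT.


BDP = bandwidth * RTT
= 10000 Mbps * 496 ms
= 10000 * 1e6 * 496 / 1000 bits
= 4960000000 bits
= 620000000 bytes
= 605468.75 KB
BDP = 4960000000 bits (620000000 bytes)


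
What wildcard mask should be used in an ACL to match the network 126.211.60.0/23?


Subnet mask: 255.255.254.0
Wildcard = 255.255.255.255 - subnet mask
255 - 255 = 0
255 - 255 = 0
255 - 254 = 1
255 - 0 = 255
Wildcard: 0.0.1.255


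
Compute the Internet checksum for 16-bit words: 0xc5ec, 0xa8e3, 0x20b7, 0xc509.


Sum all words (with carry folding):
+ 0xc5ec = 0xc5ec
+ 0xa8e3 = 0x6ed0
+ 0x20b7 = 0x8f87
+ 0xc509 = 0x5491
One's complement: ~0x5491
Checksum = 0xab6e


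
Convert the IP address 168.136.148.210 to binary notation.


168 = 10101000
136 = 10001000
148 = 10010100
210 = 11010010
Binary: 10101000.10001000.10010100.11010010


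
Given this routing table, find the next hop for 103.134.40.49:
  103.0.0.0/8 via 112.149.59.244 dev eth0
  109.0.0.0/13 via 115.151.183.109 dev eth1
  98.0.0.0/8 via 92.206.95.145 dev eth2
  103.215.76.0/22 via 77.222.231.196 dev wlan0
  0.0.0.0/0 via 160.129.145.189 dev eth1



Longest prefix match for 103.134.40.49:
  /8 103.0.0.0: MATCH
  /13 109.0.0.0: no
  /8 98.0.0.0: no
  /22 103.215.76.0: no
  /0 0.0.0.0: MATCH
Selected: next-hop 112.149.59.244 via eth0 (matched /8)


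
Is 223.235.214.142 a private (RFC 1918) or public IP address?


RFC 1918 private ranges:
  10.0.0.0/8 (10.0.0.0 - 10.255.255.255)
  172.16.0.0/12 (172.16.0.0 - 172.31.255.255)
  192.168.0.0/16 (192.168.0.0 - 192.168.255.255)
Public (not in any RFC 1918 range)


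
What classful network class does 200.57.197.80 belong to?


First octet: 200
Binary: 11001000
110xxxxx -> Class C (192-223)
Class C, default mask 255.255.255.0 (/24)


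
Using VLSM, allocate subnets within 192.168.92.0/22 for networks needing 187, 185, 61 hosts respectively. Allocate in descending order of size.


187 hosts -> /24 (254 usable): 192.168.92.0/24
185 hosts -> /24 (254 usable): 192.168.93.0/24
61 hosts -> /26 (62 usable): 192.168.94.0/26
Allocation: 192.168.92.0/24 (187 hosts, 254 usable); 192.168.93.0/24 (185 hosts, 254 usable); 192.168.94.0/26 (61 hosts, 62 usable)


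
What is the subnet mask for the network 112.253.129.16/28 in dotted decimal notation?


/28 means 28 network bits, 4 host bits
Binary: 11111111111111111111111111110000
Mask: 255.255.255.240


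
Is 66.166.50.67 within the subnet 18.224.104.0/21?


Subnet network: 18.224.104.0
Test IP AND mask: 66.166.48.0
No, 66.166.50.67 is not in 18.224.104.0/21


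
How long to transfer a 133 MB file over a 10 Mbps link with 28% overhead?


Effective throughput = 10 * (1 - 28/100) = 7.2 Mbps
File size in Mb = 133 * 8 = 1064 Mb
Time = 1064 / 7.2
Time = 147.7778 seconds


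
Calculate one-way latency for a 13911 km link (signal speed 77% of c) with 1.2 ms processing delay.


Speed = 0.77 * 3e5 km/s = 231000 km/s
Propagation delay = 13911 / 231000 = 0.0602 s = 60.2208 ms
Processing delay = 1.2 ms
Total one-way latency = 61.4208 ms


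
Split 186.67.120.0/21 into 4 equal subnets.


New prefix = 21 + 2 = 23
Each subnet has 512 addresses
  186.67.120.0/23
  186.67.122.0/23
  186.67.124.0/23
  186.67.126.0/23
Subnets: 186.67.120.0/23, 186.67.122.0/23, 186.67.124.0/23, 186.67.126.0/23


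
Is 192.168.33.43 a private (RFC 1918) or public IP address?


RFC 1918 private ranges:
  10.0.0.0/8 (10.0.0.0 - 10.255.255.255)
  172.16.0.0/12 (172.16.0.0 - 172.31.255.255)
  192.168.0.0/16 (192.168.0.0 - 192.168.255.255)
Private (in 192.168.0.0/16)


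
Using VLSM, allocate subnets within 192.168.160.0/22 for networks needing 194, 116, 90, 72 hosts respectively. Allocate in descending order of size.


194 hosts -> /24 (254 usable): 192.168.160.0/24
116 hosts -> /25 (126 usable): 192.168.161.0/25
90 hosts -> /25 (126 usable): 192.168.161.128/25
72 hosts -> /25 (126 usable): 192.168.162.0/25
Allocation: 192.168.160.0/24 (194 hosts, 254 usable); 192.168.161.0/25 (116 hosts, 126 usable); 192.168.161.128/25 (90 hosts, 126 usable); 192.168.162.0/25 (72 hosts, 126 usable)


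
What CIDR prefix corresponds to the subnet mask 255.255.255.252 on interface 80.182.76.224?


Binary: 11111111.11111111.11111111.11111100
Count leading 1s
Prefix: /30


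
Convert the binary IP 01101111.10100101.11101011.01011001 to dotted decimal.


01101111 = 111
10100101 = 165
11101011 = 235
01011001 = 89
IP: 111.165.235.89


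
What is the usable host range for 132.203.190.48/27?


Network: 132.203.190.32
Broadcast: 132.203.190.63
First usable = network + 1
Last usable = broadcast - 1
Range: 132.203.190.33 to 132.203.190.62


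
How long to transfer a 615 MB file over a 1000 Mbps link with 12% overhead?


Effective throughput = 1000 * (1 - 12/100) = 880 Mbps
File size in Mb = 615 * 8 = 4920 Mb
Time = 4920 / 880
Time = 5.5909 seconds


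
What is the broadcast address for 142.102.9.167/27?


Network: 142.102.9.160/27
Host bits = 5
Set all host bits to 1:
Broadcast: 142.102.9.191


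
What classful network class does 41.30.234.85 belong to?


First octet: 41
Binary: 00101001
0xxxxxxx -> Class A (1-126)
Class A, default mask 255.0.0.0 (/8)


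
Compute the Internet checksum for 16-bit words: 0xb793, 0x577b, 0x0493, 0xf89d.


Sum all words (with carry folding):
+ 0xb793 = 0xb793
+ 0x577b = 0x0f0f
+ 0x0493 = 0x13a2
+ 0xf89d = 0x0c40
One's complement: ~0x0c40
Checksum = 0xf3bf


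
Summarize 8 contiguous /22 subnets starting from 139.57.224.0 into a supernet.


Original prefix: /22
Number of subnets: 8 = 2^3
New prefix = 22 - 3 = 19
Supernet: 139.57.224.0/19


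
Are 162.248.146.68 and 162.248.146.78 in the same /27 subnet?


Mask: 255.255.255.224
162.248.146.68 AND mask = 162.248.146.64
162.248.146.78 AND mask = 162.248.146.64
Yes, same subnet (162.248.146.64)


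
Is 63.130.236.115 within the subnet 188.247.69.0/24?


Subnet network: 188.247.69.0
Test IP AND mask: 63.130.236.0
No, 63.130.236.115 is not in 188.247.69.0/24


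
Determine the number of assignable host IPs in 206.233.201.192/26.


Host bits = 32 - 26 = 6
Total addresses = 2^6 = 64
Usable = total - 2 (network and broadcast)
Usable hosts: 62


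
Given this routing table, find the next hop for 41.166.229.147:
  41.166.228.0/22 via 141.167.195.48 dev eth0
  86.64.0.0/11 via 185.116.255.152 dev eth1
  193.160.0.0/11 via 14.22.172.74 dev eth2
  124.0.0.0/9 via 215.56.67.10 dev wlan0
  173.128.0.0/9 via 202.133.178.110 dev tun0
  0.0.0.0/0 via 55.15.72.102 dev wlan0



Longest prefix match for 41.166.229.147:
  /22 41.166.228.0: MATCH
  /11 86.64.0.0: no
  /11 193.160.0.0: no
  /9 124.0.0.0: no
  /9 173.128.0.0: no
  /0 0.0.0.0: MATCH
Selected: next-hop 141.167.195.48 via eth0 (matched /22)


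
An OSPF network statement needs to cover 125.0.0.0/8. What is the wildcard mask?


Subnet mask: 255.0.0.0
Wildcard = 255.255.255.255 - subnet mask
255 - 255 = 0
255 - 0 = 255
255 - 0 = 255
255 - 0 = 255
Wildcard: 0.255.255.255


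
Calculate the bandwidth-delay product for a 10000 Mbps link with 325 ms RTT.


BDP = bandwidth * RTT
= 10000 Mbps * 325 ms
= 10000 * 1e6 * 325 / 1000 bits
= 3250000000 bits
= 406250000 bytes
= 396728.5156 KB
BDP = 3250000000 bits (406250000 bytes)


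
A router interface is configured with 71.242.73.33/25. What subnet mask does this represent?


/25 means 25 network bits, 7 host bits
Binary: 11111111111111111111111110000000
Mask: 255.255.255.128


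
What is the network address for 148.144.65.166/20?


IP:   10010100.10010000.01000001.10100110
Mask: 11111111.11111111.11110000.00000000
AND operation:
Net:  10010100.10010000.01000000.00000000
Network: 148.144.64.0/20


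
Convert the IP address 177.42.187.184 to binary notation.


177 = 10110001
42 = 00101010
187 = 10111011
184 = 10111000
Binary: 10110001.00101010.10111011.10111000


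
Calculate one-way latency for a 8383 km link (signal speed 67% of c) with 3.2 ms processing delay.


Speed = 0.67 * 3e5 km/s = 201000 km/s
Propagation delay = 8383 / 201000 = 0.0417 s = 41.7065 ms
Processing delay = 3.2 ms
Total one-way latency = 44.9065 ms


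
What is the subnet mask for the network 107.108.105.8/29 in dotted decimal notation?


/29 means 29 network bits, 3 host bits
Binary: 11111111111111111111111111111000
Mask: 255.255.255.248


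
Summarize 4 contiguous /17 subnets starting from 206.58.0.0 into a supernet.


Original prefix: /17
Number of subnets: 4 = 2^2
New prefix = 17 - 2 = 15
Supernet: 206.58.0.0/15


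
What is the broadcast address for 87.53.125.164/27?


Network: 87.53.125.160/27
Host bits = 5
Set all host bits to 1:
Broadcast: 87.53.125.191


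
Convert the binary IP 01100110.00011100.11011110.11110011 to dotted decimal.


01100110 = 102
00011100 = 28
11011110 = 222
11110011 = 243
IP: 102.28.222.243


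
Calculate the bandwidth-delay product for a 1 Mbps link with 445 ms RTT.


BDP = bandwidth * RTT
= 1 Mbps * 445 ms
= 1 * 1e6 * 445 / 1000 bits
= 445000 bits
= 55625 bytes
= 54.3213 KB
BDP = 445000 bits (55625 bytes)


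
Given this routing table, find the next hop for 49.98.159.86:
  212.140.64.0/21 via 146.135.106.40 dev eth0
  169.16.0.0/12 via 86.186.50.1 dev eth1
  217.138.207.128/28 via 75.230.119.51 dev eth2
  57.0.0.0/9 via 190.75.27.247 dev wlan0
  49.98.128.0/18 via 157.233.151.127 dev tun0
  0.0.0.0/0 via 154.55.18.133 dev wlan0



Longest prefix match for 49.98.159.86:
  /21 212.140.64.0: no
  /12 169.16.0.0: no
  /28 217.138.207.128: no
  /9 57.0.0.0: no
  /18 49.98.128.0: MATCH
  /0 0.0.0.0: MATCH
Selected: next-hop 157.233.151.127 via tun0 (matched /18)


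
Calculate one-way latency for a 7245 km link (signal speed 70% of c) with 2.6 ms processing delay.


Speed = 0.7 * 3e5 km/s = 210000 km/s
Propagation delay = 7245 / 210000 = 0.0345 s = 34.5 ms
Processing delay = 2.6 ms
Total one-way latency = 37.1 ms


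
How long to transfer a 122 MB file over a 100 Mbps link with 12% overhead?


Effective throughput = 100 * (1 - 12/100) = 88 Mbps
File size in Mb = 122 * 8 = 976 Mb
Time = 976 / 88
Time = 11.0909 seconds


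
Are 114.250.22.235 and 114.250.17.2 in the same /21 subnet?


Mask: 255.255.248.0
114.250.22.235 AND mask = 114.250.16.0
114.250.17.2 AND mask = 114.250.16.0
Yes, same subnet (114.250.16.0)


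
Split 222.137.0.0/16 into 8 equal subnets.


New prefix = 16 + 3 = 19
Each subnet has 8192 addresses
  222.137.0.0/19
  222.137.32.0/19
  222.137.64.0/19
  222.137.96.0/19
  222.137.128.0/19
  222.137.160.0/19
  222.137.192.0/19
  222.137.224.0/19
Subnets: 222.137.0.0/19, 222.137.32.0/19, 222.137.64.0/19, 222.137.96.0/19, 222.137.128.0/19, 222.137.160.0/19, 222.137.192.0/19, 222.137.224.0/19


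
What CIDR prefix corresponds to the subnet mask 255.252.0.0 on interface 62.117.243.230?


Binary: 11111111.11111100.00000000.00000000
Count leading 1s
Prefix: /14


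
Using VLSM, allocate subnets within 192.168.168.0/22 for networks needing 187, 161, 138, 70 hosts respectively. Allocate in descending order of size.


187 hosts -> /24 (254 usable): 192.168.168.0/24
161 hosts -> /24 (254 usable): 192.168.169.0/24
138 hosts -> /24 (254 usable): 192.168.170.0/24
70 hosts -> /25 (126 usable): 192.168.171.0/25
Allocation: 192.168.168.0/24 (187 hosts, 254 usable); 192.168.169.0/24 (161 hosts, 254 usable); 192.168.170.0/24 (138 hosts, 254 usable); 192.168.171.0/25 (70 hosts, 126 usable)


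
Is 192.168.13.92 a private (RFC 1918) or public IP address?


RFC 1918 private ranges:
  10.0.0.0/8 (10.0.0.0 - 10.255.255.255)
  172.16.0.0/12 (172.16.0.0 - 172.31.255.255)
  192.168.0.0/16 (192.168.0.0 - 192.168.255.255)
Private (in 192.168.0.0/16)


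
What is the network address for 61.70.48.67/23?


IP:   00111101.01000110.00110000.01000011
Mask: 11111111.11111111.11111110.00000000
AND operation:
Net:  00111101.01000110.00110000.00000000
Network: 61.70.48.0/23


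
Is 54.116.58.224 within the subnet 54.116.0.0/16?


Subnet network: 54.116.0.0
Test IP AND mask: 54.116.0.0
Yes, 54.116.58.224 is in 54.116.0.0/16


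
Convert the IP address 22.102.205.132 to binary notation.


22 = 00010110
102 = 01100110
205 = 11001101
132 = 10000100
Binary: 00010110.01100110.11001101.10000100


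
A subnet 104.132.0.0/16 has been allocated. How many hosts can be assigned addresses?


Host bits = 32 - 16 = 16
Total addresses = 2^16 = 65536
Usable = total - 2 (network and broadcast)
Usable hosts: 65534


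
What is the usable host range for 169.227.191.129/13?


Network: 169.224.0.0
Broadcast: 169.231.255.255
First usable = network + 1
Last usable = broadcast - 1
Range: 169.224.0.1 to 169.231.255.254


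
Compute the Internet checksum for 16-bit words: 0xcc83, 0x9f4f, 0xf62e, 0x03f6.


Sum all words (with carry folding):
+ 0xcc83 = 0xcc83
+ 0x9f4f = 0x6bd3
+ 0xf62e = 0x6202
+ 0x03f6 = 0x65f8
One's complement: ~0x65f8
Checksum = 0x9a07


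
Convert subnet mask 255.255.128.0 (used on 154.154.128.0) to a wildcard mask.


Subnet mask: 255.255.128.0
Wildcard = 255.255.255.255 - subnet mask
255 - 255 = 0
255 - 255 = 0
255 - 128 = 127
255 - 0 = 255
Wildcard: 0.0.127.255


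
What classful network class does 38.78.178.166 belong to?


First octet: 38
Binary: 00100110
0xxxxxxx -> Class A (1-126)
Class A, default mask 255.0.0.0 (/8)


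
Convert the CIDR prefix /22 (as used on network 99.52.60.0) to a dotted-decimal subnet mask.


/22 means 22 network bits, 10 host bits
Binary: 11111111111111111111110000000000
Mask: 255.255.252.0


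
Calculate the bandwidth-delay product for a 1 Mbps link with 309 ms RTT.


BDP = bandwidth * RTT
= 1 Mbps * 309 ms
= 1 * 1e6 * 309 / 1000 bits
= 309000 bits
= 38625 bytes
= 37.7197 KB
BDP = 309000 bits (38625 bytes)


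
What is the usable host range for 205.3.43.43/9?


Network: 205.0.0.0
Broadcast: 205.127.255.255
First usable = network + 1
Last usable = broadcast - 1
Range: 205.0.0.1 to 205.127.255.254


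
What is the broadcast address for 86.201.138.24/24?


Network: 86.201.138.0/24
Host bits = 8
Set all host bits to 1:
Broadcast: 86.201.138.255


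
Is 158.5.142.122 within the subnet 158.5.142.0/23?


Subnet network: 158.5.142.0
Test IP AND mask: 158.5.142.0
Yes, 158.5.142.122 is in 158.5.142.0/23


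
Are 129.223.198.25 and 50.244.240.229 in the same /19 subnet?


Mask: 255.255.224.0
129.223.198.25 AND mask = 129.223.192.0
50.244.240.229 AND mask = 50.244.224.0
No, different subnets (129.223.192.0 vs 50.244.224.0)


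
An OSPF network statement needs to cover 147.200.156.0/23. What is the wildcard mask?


Subnet mask: 255.255.254.0
Wildcard = 255.255.255.255 - subnet mask
255 - 255 = 0
255 - 255 = 0
255 - 254 = 1
255 - 0 = 255
Wildcard: 0.0.1.255


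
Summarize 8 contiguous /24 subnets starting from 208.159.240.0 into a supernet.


Original prefix: /24
Number of subnets: 8 = 2^3
New prefix = 24 - 3 = 21
Supernet: 208.159.240.0/21


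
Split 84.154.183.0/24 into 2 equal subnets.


New prefix = 24 + 1 = 25
Each subnet has 128 addresses
  84.154.183.0/25
  84.154.183.128/25
Subnets: 84.154.183.0/25, 84.154.183.128/25


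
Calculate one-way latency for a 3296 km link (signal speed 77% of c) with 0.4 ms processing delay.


Speed = 0.77 * 3e5 km/s = 231000 km/s
Propagation delay = 3296 / 231000 = 0.0143 s = 14.2684 ms
Processing delay = 0.4 ms
Total one-way latency = 14.6684 ms


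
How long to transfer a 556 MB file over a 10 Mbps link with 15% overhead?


Effective throughput = 10 * (1 - 15/100) = 8.5 Mbps
File size in Mb = 556 * 8 = 4448 Mb
Time = 4448 / 8.5
Time = 523.2941 seconds


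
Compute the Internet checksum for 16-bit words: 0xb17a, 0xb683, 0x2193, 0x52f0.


Sum all words (with carry folding):
+ 0xb17a = 0xb17a
+ 0xb683 = 0x67fe
+ 0x2193 = 0x8991
+ 0x52f0 = 0xdc81
One's complement: ~0xdc81
Checksum = 0x237e


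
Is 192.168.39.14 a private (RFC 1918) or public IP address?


RFC 1918 private ranges:
  10.0.0.0/8 (10.0.0.0 - 10.255.255.255)
  172.16.0.0/12 (172.16.0.0 - 172.31.255.255)
  192.168.0.0/16 (192.168.0.0 - 192.168.255.255)
Private (in 192.168.0.0/16)


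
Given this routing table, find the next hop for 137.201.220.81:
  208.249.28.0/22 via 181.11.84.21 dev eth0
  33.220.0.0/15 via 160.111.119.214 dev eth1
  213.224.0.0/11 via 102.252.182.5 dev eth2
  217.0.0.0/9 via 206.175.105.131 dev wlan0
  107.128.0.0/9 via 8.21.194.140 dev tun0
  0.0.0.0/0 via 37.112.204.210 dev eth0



Longest prefix match for 137.201.220.81:
  /22 208.249.28.0: no
  /15 33.220.0.0: no
  /11 213.224.0.0: no
  /9 217.0.0.0: no
  /9 107.128.0.0: no
  /0 0.0.0.0: MATCH
Selected: next-hop 37.112.204.210 via eth0 (matched /0)


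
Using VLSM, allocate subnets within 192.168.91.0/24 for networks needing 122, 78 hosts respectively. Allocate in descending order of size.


122 hosts -> /25 (126 usable): 192.168.91.0/25
78 hosts -> /25 (126 usable): 192.168.91.128/25
Allocation: 192.168.91.0/25 (122 hosts, 126 usable); 192.168.91.128/25 (78 hosts, 126 usable)


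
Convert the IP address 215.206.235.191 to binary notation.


215 = 11010111
206 = 11001110
235 = 11101011
191 = 10111111
Binary: 11010111.11001110.11101011.10111111


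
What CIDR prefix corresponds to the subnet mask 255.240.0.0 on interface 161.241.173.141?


Binary: 11111111.11110000.00000000.00000000
Count leading 1s
Prefix: /12


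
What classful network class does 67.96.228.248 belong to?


First octet: 67
Binary: 01000011
0xxxxxxx -> Class A (1-126)
Class A, default mask 255.0.0.0 (/8)


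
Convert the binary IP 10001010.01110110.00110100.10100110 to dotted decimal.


10001010 = 138
01110110 = 118
00110100 = 52
10100110 = 166
IP: 138.118.52.166


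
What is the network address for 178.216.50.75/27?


IP:   10110010.11011000.00110010.01001011
Mask: 11111111.11111111.11111111.11100000
AND operation:
Net:  10110010.11011000.00110010.01000000
Network: 178.216.50.64/27


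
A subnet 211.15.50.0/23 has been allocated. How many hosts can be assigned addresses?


Host bits = 32 - 23 = 9
Total addresses = 2^9 = 512
Usable = total - 2 (network and broadcast)
Usable hosts: 510


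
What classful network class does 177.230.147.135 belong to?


First octet: 177
Binary: 10110001
10xxxxxx -> Class B (128-191)
Class B, default mask 255.255.0.0 (/16)


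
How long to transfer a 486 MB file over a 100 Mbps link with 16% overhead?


Effective throughput = 100 * (1 - 16/100) = 84 Mbps
File size in Mb = 486 * 8 = 3888 Mb
Time = 3888 / 84
Time = 46.2857 seconds


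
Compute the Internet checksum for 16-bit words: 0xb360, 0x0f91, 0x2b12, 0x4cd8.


Sum all words (with carry folding):
+ 0xb360 = 0xb360
+ 0x0f91 = 0xc2f1
+ 0x2b12 = 0xee03
+ 0x4cd8 = 0x3adc
One's complement: ~0x3adc
Checksum = 0xc523


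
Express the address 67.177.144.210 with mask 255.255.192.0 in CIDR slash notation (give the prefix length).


Binary: 11111111.11111111.11000000.00000000
Count leading 1s
Prefix: /18


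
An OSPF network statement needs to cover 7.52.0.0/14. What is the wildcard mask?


Subnet mask: 255.252.0.0
Wildcard = 255.255.255.255 - subnet mask
255 - 255 = 0
255 - 252 = 3
255 - 0 = 255
255 - 0 = 255
Wildcard: 0.3.255.255


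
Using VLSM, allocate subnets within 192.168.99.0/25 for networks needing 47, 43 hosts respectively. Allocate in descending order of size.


47 hosts -> /26 (62 usable): 192.168.99.0/26
43 hosts -> /26 (62 usable): 192.168.99.64/26
Allocation: 192.168.99.0/26 (47 hosts, 62 usable); 192.168.99.64/26 (43 hosts, 62 usable)


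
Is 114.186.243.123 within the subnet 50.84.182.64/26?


Subnet network: 50.84.182.64
Test IP AND mask: 114.186.243.64
No, 114.186.243.123 is not in 50.84.182.64/26


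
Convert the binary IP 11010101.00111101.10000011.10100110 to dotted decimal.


11010101 = 213
00111101 = 61
10000011 = 131
10100110 = 166
IP: 213.61.131.166


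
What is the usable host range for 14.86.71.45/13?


Network: 14.80.0.0
Broadcast: 14.87.255.255
First usable = network + 1
Last usable = broadcast - 1
Range: 14.80.0.1 to 14.87.255.254


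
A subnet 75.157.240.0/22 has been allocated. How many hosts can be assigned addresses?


Host bits = 32 - 22 = 10
Total addresses = 2^10 = 1024
Usable = total - 2 (network and broadcast)
Usable hosts: 1022


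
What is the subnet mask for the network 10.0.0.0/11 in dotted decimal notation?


/11 means 11 network bits, 21 host bits
Binary: 11111111111000000000000000000000
Mask: 255.224.0.0


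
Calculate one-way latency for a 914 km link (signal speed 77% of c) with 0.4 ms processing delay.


Speed = 0.77 * 3e5 km/s = 231000 km/s
Propagation delay = 914 / 231000 = 0.004 s = 3.9567 ms
Processing delay = 0.4 ms
Total one-way latency = 4.3567 ms


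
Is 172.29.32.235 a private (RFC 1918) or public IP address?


RFC 1918 private ranges:
  10.0.0.0/8 (10.0.0.0 - 10.255.255.255)
  172.16.0.0/12 (172.16.0.0 - 172.31.255.255)
  192.168.0.0/16 (192.168.0.0 - 192.168.255.255)
Private (in 172.16.0.0/12)


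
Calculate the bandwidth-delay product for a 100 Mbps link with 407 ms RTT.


BDP = bandwidth * RTT
= 100 Mbps * 407 ms
= 100 * 1e6 * 407 / 1000 bits
= 40700000 bits
= 5087500 bytes
= 4968.2617 KB
BDP = 40700000 bits (5087500 bytes)


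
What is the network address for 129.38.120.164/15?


IP:   10000001.00100110.01111000.10100100
Mask: 11111111.11111110.00000000.00000000
AND operation:
Net:  10000001.00100110.00000000.00000000
Network: 129.38.0.0/15


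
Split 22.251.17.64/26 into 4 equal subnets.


New prefix = 26 + 2 = 28
Each subnet has 16 addresses
  22.251.17.64/28
  22.251.17.80/28
  22.251.17.96/28
  22.251.17.112/28
Subnets: 22.251.17.64/28, 22.251.17.80/28, 22.251.17.96/28, 22.251.17.112/28


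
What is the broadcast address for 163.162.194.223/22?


Network: 163.162.192.0/22
Host bits = 10
Set all host bits to 1:
Broadcast: 163.162.195.255


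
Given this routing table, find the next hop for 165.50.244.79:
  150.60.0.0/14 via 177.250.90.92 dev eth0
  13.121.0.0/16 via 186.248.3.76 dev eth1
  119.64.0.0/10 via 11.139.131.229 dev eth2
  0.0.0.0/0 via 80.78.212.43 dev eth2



Longest prefix match for 165.50.244.79:
  /14 150.60.0.0: no
  /16 13.121.0.0: no
  /10 119.64.0.0: no
  /0 0.0.0.0: MATCH
Selected: next-hop 80.78.212.43 via eth2 (matched /0)


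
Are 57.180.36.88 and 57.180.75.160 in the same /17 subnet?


Mask: 255.255.128.0
57.180.36.88 AND mask = 57.180.0.0
57.180.75.160 AND mask = 57.180.0.0
Yes, same subnet (57.180.0.0)


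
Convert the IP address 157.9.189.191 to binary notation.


157 = 10011101
9 = 00001001
189 = 10111101
191 = 10111111
Binary: 10011101.00001001.10111101.10111111


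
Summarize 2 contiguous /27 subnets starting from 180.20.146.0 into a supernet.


Original prefix: /27
Number of subnets: 2 = 2^1
New prefix = 27 - 1 = 26
Supernet: 180.20.146.0/26


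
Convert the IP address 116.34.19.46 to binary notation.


116 = 01110100
34 = 00100010
19 = 00010011
46 = 00101110
Binary: 01110100.00100010.00010011.00101110


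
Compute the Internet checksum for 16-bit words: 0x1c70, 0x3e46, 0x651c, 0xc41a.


Sum all words (with carry folding):
+ 0x1c70 = 0x1c70
+ 0x3e46 = 0x5ab6
+ 0x651c = 0xbfd2
+ 0xc41a = 0x83ed
One's complement: ~0x83ed
Checksum = 0x7c12


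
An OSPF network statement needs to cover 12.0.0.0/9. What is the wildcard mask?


Subnet mask: 255.128.0.0
Wildcard = 255.255.255.255 - subnet mask
255 - 255 = 0
255 - 128 = 127
255 - 0 = 255
255 - 0 = 255
Wildcard: 0.127.255.255


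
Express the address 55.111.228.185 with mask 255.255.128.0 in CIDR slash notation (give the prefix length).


Binary: 11111111.11111111.10000000.00000000
Count leading 1s
Prefix: /17


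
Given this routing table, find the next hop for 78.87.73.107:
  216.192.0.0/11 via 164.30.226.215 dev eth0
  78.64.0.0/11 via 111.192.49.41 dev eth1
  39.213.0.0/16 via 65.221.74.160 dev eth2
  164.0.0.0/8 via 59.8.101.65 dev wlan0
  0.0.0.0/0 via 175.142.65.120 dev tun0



Longest prefix match for 78.87.73.107:
  /11 216.192.0.0: no
  /11 78.64.0.0: MATCH
  /16 39.213.0.0: no
  /8 164.0.0.0: no
  /0 0.0.0.0: MATCH
Selected: next-hop 111.192.49.41 via eth1 (matched /11)


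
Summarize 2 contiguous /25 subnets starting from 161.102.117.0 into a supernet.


Original prefix: /25
Number of subnets: 2 = 2^1
New prefix = 25 - 1 = 24
Supernet: 161.102.117.0/24


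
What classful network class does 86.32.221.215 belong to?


First octet: 86
Binary: 01010110
0xxxxxxx -> Class A (1-126)
Class A, default mask 255.0.0.0 (/8)


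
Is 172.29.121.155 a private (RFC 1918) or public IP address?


RFC 1918 private ranges:
  10.0.0.0/8 (10.0.0.0 - 10.255.255.255)
  172.16.0.0/12 (172.16.0.0 - 172.31.255.255)
  192.168.0.0/16 (192.168.0.0 - 192.168.255.255)
Private (in 172.16.0.0/12)


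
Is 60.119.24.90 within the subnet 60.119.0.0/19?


Subnet network: 60.119.0.0
Test IP AND mask: 60.119.0.0
Yes, 60.119.24.90 is in 60.119.0.0/19


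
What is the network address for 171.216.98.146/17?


IP:   10101011.11011000.01100010.10010010
Mask: 11111111.11111111.10000000.00000000
AND operation:
Net:  10101011.11011000.00000000.00000000
Network: 171.216.0.0/17


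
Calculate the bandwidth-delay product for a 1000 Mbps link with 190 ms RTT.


BDP = bandwidth * RTT
= 1000 Mbps * 190 ms
= 1000 * 1e6 * 190 / 1000 bits
= 190000000 bits
= 23750000 bytes
= 23193.3594 KB
BDP = 190000000 bits (23750000 bytes)


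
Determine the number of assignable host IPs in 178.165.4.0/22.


Host bits = 32 - 22 = 10
Total addresses = 2^10 = 1024
Usable = total - 2 (network and broadcast)
Usable hosts: 1022


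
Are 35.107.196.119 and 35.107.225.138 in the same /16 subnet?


Mask: 255.255.0.0
35.107.196.119 AND mask = 35.107.0.0
35.107.225.138 AND mask = 35.107.0.0
Yes, same subnet (35.107.0.0)


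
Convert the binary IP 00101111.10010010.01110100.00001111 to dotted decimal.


00101111 = 47
10010010 = 146
01110100 = 116
00001111 = 15
IP: 47.146.116.15


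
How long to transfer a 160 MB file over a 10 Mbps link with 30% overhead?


Effective throughput = 10 * (1 - 30/100) = 7 Mbps
File size in Mb = 160 * 8 = 1280 Mb
Time = 1280 / 7
Time = 182.8571 seconds


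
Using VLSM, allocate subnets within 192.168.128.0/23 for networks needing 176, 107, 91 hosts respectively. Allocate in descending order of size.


176 hosts -> /24 (254 usable): 192.168.128.0/24
107 hosts -> /25 (126 usable): 192.168.129.0/25
91 hosts -> /25 (126 usable): 192.168.129.128/25
Allocation: 192.168.128.0/24 (176 hosts, 254 usable); 192.168.129.0/25 (107 hosts, 126 usable); 192.168.129.128/25 (91 hosts, 126 usable)


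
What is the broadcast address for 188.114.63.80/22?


Network: 188.114.60.0/22
Host bits = 10
Set all host bits to 1:
Broadcast: 188.114.63.255


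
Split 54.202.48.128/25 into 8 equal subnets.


New prefix = 25 + 3 = 28
Each subnet has 16 addresses
  54.202.48.128/28
  54.202.48.144/28
  54.202.48.160/28
  54.202.48.176/28
  54.202.48.192/28
  54.202.48.208/28
  54.202.48.224/28
  54.202.48.240/28
Subnets: 54.202.48.128/28, 54.202.48.144/28, 54.202.48.160/28, 54.202.48.176/28, 54.202.48.192/28, 54.202.48.208/28, 54.202.48.224/28, 54.202.48.240/28


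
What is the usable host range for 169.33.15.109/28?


Network: 169.33.15.96
Broadcast: 169.33.15.111
First usable = network + 1
Last usable = broadcast - 1
Range: 169.33.15.97 to 169.33.15.110


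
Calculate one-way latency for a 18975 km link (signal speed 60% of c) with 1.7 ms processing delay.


Speed = 0.6 * 3e5 km/s = 180000 km/s
Propagation delay = 18975 / 180000 = 0.1054 s = 105.4167 ms
Processing delay = 1.7 ms
Total one-way latency = 107.1167 ms


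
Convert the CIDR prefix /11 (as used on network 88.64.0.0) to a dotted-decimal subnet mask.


/11 means 11 network bits, 21 host bits
Binary: 11111111111000000000000000000000
Mask: 255.224.0.0


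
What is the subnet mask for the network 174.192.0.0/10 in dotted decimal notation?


/10 means 10 network bits, 22 host bits
Binary: 11111111110000000000000000000000
Mask: 255.192.0.0


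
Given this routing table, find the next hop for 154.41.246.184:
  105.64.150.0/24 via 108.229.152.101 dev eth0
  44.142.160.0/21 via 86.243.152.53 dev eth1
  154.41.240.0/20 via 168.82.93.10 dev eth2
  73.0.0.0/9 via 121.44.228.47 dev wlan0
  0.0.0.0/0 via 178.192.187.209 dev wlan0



Longest prefix match for 154.41.246.184:
  /24 105.64.150.0: no
  /21 44.142.160.0: no
  /20 154.41.240.0: MATCH
  /9 73.0.0.0: no
  /0 0.0.0.0: MATCH
Selected: next-hop 168.82.93.10 via eth2 (matched /20)


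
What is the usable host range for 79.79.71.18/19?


Network: 79.79.64.0
Broadcast: 79.79.95.255
First usable = network + 1
Last usable = broadcast - 1
Range: 79.79.64.1 to 79.79.95.254


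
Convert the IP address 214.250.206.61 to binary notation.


214 = 11010110
250 = 11111010
206 = 11001110
61 = 00111101
Binary: 11010110.11111010.11001110.00111101


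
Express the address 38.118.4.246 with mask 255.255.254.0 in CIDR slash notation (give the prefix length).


Binary: 11111111.11111111.11111110.00000000
Count leading 1s
Prefix: /23


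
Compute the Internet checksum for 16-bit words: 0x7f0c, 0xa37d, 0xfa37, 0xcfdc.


Sum all words (with carry folding):
+ 0x7f0c = 0x7f0c
+ 0xa37d = 0x228a
+ 0xfa37 = 0x1cc2
+ 0xcfdc = 0xec9e
One's complement: ~0xec9e
Checksum = 0x1361


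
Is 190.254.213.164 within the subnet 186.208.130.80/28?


Subnet network: 186.208.130.80
Test IP AND mask: 190.254.213.160
No, 190.254.213.164 is not in 186.208.130.80/28
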